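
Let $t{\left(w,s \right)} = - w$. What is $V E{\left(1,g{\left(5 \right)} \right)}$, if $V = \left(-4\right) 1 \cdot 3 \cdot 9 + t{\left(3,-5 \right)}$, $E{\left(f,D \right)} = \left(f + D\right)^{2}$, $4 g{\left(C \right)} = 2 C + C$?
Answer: $- \frac{40071}{16} \approx -2504.4$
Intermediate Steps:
$g{\left(C \right)} = \frac{3 C}{4}$ ($g{\left(C \right)} = \frac{2 C + C}{4} = \frac{3 C}{4}$)
$E{\left(f,D \right)} = \left(D + f\right)^{2}$
$V = -111$ ($V = \left(-4\right) 1 \cdot 3 \cdot 9 - 3 = \left(-4\right) 3 \cdot 9 - 3 = \left(-12\right) 9 - 3 = -108 - 3 = -111$)
$V E{\left(1,g{\left(5 \right)} \right)} = - 111 \left(\frac{3}{4} \cdot 5 + 1\right)^{2} = - 111 \left(\frac{15}{4} + 1\right)^{2} = - 111 \left(\frac{19}{4}\right)^{2} = \left(-111\right) \frac{361}{16} = - \frac{40071}{16}$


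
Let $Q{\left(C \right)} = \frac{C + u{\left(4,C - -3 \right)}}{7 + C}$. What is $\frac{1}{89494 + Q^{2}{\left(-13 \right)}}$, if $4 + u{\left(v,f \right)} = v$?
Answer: $\frac{36}{3221953} \approx 1.1173 \cdot 10^{-5}$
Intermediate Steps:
$u{\left(v,f \right)} = -4 + v$
$Q{\left(C \right)} = \frac{C}{7 + C}$ ($Q{\left(C \right)} = \frac{C + \left(-4 + 4\right)}{7 + C} = \frac{C + 0}{7 + C} = \frac{C}{7 + C}$)
$\frac{1}{89494 + Q^{2}{\left(-13 \right)}} = \frac{1}{89494 + \left(- \frac{13}{7 - 13}\right)^{2}} = \frac{1}{89494 + \left(- \frac{13}{-6}\right)^{2}} = \frac{1}{89494 + \left(\left(-13\right) \left(- \frac{1}{6}\right)\right)^{2}} = \frac{1}{89494 + \left(\frac{13}{6}\right)^{2}} = \frac{1}{89494 + \frac{169}{36}} = \frac{1}{\frac{3221953}{36}} = \frac{36}{3221953}$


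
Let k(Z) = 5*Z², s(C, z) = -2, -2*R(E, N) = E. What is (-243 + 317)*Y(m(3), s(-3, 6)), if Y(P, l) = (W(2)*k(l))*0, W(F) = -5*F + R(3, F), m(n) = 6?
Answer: 0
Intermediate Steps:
R(E, N) = -E/2
W(F) = -3/2 - 5*F (W(F) = -5*F - ½*3 = -5*F - 3/2 = -3/2 - 5*F)
Y(P, l) = 0 (Y(P, l) = ((-3/2 - 5*2)*(5*l²))*0 = ((-3/2 - 10)*(5*l²))*0 = -115*l²/2*0 = 0)
(-243 + 317)*Y(m(3), s(-3, 6)) = (-243 + 317)*0 = 74*0 = 0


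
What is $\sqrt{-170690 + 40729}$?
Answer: $13 i \sqrt{769} \approx 360.5 i$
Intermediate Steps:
$\sqrt{-170690 + 40729} = \sqrt{-129961} = 13 i \sqrt{769}$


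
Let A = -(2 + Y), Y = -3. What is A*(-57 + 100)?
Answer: 43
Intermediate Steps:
A = 1 (A = -(2 - 3) = -1*(-1) = 1)
A*(-57 + 100) = 1*(-57 + 100) = 1*43 = 43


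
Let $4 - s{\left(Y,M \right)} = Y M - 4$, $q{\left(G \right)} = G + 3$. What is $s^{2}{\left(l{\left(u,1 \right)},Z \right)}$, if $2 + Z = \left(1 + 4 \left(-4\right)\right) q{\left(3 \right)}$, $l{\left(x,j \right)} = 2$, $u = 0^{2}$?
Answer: $36864$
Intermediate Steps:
$q{\left(G \right)} = 3 + G$
$u = 0$
$Z = -92$ ($Z = -2 + \left(1 + 4 \left(-4\right)\right) \left(3 + 3\right) = -2 + \left(1 - 16\right) 6 = -2 - 90 = -92$)
$s{\left(Y,M \right)} = 8 - M Y$ ($s{\left(Y,M \right)} = 4 - \left(Y M - 4\right) = 4 - \left(M Y - 4\right) = 4 - \left(-4 + M Y\right) = 8 - M Y$)
$s^{2}{\left(l{\left(u,1 \right)},Z \right)} = \left(8 - \left(-92\right) 2\right)^{2} = \left(8 + 184\right)^{2} = 192^{2} = 36864$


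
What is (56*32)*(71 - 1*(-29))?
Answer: 179200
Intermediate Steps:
(56*32)*(71 - 1*(-29)) = 1792*(71 + 29) = 1792*100 = 179200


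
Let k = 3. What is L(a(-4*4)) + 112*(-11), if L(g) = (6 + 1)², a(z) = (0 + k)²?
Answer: -1183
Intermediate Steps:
a(z) = 9 (a(z) = (0 + 3)² = 3² = 9)
L(g) = 49 (L(g) = 7² = 49)
L(a(-4*4)) + 112*(-11) = 49 + 112*(-11) = 49 - 1232 = -1183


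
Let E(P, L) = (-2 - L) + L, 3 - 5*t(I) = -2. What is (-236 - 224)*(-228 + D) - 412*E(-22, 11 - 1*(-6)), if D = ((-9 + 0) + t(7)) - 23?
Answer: 119964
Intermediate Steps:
t(I) = 1 (t(I) = ⅗ - ⅕*(-2) = ⅗ + ⅖ = 1)
E(P, L) = -2
D = -31 (D = ((-9 + 0) + 1) - 23 = (-9 + 1) - 23 = -8 - 23 = -31)
(-236 - 224)*(-228 + D) - 412*E(-22, 11 - 1*(-6)) = (-236 - 224)*(-228 - 31) - 412*(-2) = -460*(-259) + 824 = 119140 + 824 = 119964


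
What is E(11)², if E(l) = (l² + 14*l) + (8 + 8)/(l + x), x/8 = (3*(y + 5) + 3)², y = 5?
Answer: 5754438143281/76090729 ≈ 75626.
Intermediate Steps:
x = 8712 (x = 8*(3*(5 + 5) + 3)² = 8*(3*10 + 3)² = 8*(30 + 3)² = 8*33² = 8*1089 = 8712)
E(l) = l² + 14*l + 16/(8712 + l) (E(l) = (l² + 14*l) + (8 + 8)/(l + 8712) = (l² + 14*l) + 16/(8712 + l) = l² + 14*l + 16/(8712 + l))
E(11)² = ((16 + 11³ + 8726*11² + 121968*11)/(8712 + 11))² = ((16 + 1331 + 8726*121 + 1341648)/8723)² = ((16 + 1331 + 1055846 + 1341648)/8723)² = ((1/8723)*2398841)² = (2398841/8723)² = 5754438143281/76090729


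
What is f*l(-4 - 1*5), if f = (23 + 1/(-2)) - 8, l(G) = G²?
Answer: 2349/2 ≈ 1174.5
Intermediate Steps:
f = 29/2 (f = (23 - ½) - 8 = 45/2 - 8 = 29/2 ≈ 14.500)
f*l(-4 - 1*5) = 29*(-4 - 1*5)²/2 = 29*(-4 - 5)²/2 = (29/2)*(-9)² = (29/2)*81 = 2349/2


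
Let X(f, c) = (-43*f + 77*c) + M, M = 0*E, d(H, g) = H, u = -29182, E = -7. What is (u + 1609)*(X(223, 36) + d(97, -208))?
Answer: 185290560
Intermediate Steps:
M = 0 (M = 0*(-7) = 0)
X(f, c) = -43*f + 77*c (X(f, c) = (-43*f + 77*c) + 0 = -43*f + 77*c)
(u + 1609)*(X(223, 36) + d(97, -208)) = (-29182 + 1609)*((-43*223 + 77*36) + 97) = -27573*((-9589 + 2772) + 97) = -27573*(-6817 + 97) = -27573*(-6720) = 185290560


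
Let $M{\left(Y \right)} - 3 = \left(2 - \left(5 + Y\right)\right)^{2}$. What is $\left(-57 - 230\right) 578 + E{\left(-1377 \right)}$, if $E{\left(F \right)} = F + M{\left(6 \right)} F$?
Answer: $-282931$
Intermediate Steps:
$M{\left(Y \right)} = 3 + \left(-3 - Y\right)^{2}$ ($M{\left(Y \right)} = 3 + \left(2 - \left(5 + Y\right)\right)^{2} = 3 + \left(-3 - Y\right)^{2}$)
$E{\left(F \right)} = 85 F$ ($E{\left(F \right)} = F + \left(3 + \left(3 + 6\right)^{2}\right) F = F + \left(3 + 9^{2}\right) F = F + \left(3 + 81\right) F = F + 84 F = 85 F$)
$\left(-57 - 230\right) 578 + E{\left(-1377 \right)} = \left(-57 - 230\right) 578 + 85 \left(-1377\right) = \left(-287\right) 578 - 117045 = -165886 - 117045 = -282931$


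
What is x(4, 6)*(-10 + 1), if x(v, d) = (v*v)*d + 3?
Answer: -891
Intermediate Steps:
x(v, d) = 3 + d*v**2 (x(v, d) = v**2*d + 3 = d*v**2 + 3 = 3 + d*v**2)
x(4, 6)*(-10 + 1) = (3 + 6*4**2)*(-10 + 1) = (3 + 6*16)*(-9) = (3 + 96)*(-9) = 99*(-9) = -891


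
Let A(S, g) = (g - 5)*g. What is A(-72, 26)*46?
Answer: 25116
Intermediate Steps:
A(S, g) = g*(-5 + g) (A(S, g) = (-5 + g)*g = g*(-5 + g))
A(-72, 26)*46 = (26*(-5 + 26))*46 = (26*21)*46 = 546*46 = 25116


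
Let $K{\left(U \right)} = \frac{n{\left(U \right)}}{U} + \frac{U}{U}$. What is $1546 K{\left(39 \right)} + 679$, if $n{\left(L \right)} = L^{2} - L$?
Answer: $60973$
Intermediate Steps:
$K{\left(U \right)} = U$ ($K{\left(U \right)} = \frac{U \left(-1 + U\right)}{U} + \frac{U}{U} = \left(-1 + U\right) + 1 = U$)
$1546 K{\left(39 \right)} + 679 = 1546 \cdot 39 + 679 = 60294 + 679 = 60973$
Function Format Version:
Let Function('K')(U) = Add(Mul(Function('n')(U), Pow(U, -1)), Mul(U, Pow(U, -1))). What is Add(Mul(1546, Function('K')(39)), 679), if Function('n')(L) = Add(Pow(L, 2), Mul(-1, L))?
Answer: 60973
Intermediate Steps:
Function('K')(U) = U (Function('K')(U) = Add(Mul(Mul(U, Add(-1, U)), Pow(U, -1)), Mul(U, Pow(U, -1))) = Add(Add(-1, U), 1) = U)
Add(Mul(1546, Function('K')(39)), 679) = Add(Mul(1546, 39), 679) = Add(60294, 679) = 60973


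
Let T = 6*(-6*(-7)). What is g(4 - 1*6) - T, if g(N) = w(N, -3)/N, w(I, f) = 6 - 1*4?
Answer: -253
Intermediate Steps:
w(I, f) = 2 (w(I, f) = 6 - 4 = 2)
g(N) = 2/N
T = 252 (T = 6*42 = 252)
g(4 - 1*6) - T = 2/(4 - 1*6) - 1*252 = 2/(4 - 6) - 252 = 2/(-2) - 252 = 2*(-1/2) - 252 = -1 - 252 = -253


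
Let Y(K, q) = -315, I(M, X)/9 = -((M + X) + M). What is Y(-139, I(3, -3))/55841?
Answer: -315/55841 ≈ -0.0056410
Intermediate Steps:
I(M, X) = -18*M - 9*X (I(M, X) = 9*(-((M + X) + M)) = 9*(-(X + 2*M)) = 9*(-X - 2*M) = -18*M - 9*X)
Y(-139, I(3, -3))/55841 = -315/55841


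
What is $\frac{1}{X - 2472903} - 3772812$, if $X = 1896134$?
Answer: $- \frac{2176041004429}{576769} \approx -3.7728 \cdot 10^{6}$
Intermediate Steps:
$\frac{1}{X - 2472903} - 3772812 = \frac{1}{1896134 - 2472903} - 3772812 = \frac{1}{-576769} - 3772812 = - \frac{1}{576769} - 3772812 = - \frac{2176041004429}{576769}$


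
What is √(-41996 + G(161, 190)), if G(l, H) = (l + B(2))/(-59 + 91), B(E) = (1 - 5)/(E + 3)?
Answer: I*√67185590/40 ≈ 204.92*I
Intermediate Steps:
B(E) = -4/(3 + E)
G(l, H) = -1/40 + l/32 (G(l, H) = (l - 4/(3 + 2))/(-59 + 91) = (l - 4/5)/32 = (l - 4*⅕)*(1/32) = (l - ⅘)*(1/32) = (-⅘ + l)*(1/32) = -1/40 + l/32)
√(-41996 + G(161, 190)) = √(-41996 + (-1/40 + (1/32)*161)) = √(-41996 + (-1/40 + 161/32)) = √(-41996 + 801/160) = √(-6718559/160) = I*√67185590/40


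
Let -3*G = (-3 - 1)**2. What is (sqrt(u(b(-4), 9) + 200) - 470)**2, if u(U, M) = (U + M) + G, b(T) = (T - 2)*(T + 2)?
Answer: (1410 - sqrt(1941))**2/9 ≈ 2.0731e+5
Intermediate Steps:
b(T) = (-2 + T)*(2 + T)
G = -16/3 (G = -(-3 - 1)**2/3 = -1/3*(-4)**2 = -1/3*16 = -16/3 ≈ -5.3333)
u(U, M) = -16/3 + M + U (u(U, M) = (U + M) - 16/3 = (M + U) - 16/3 = -16/3 + M + U)
(sqrt(u(b(-4), 9) + 200) - 470)**2 = (sqrt((-16/3 + 9 + (-4 + (-4)**2)) + 200) - 470)**2 = (sqrt((-16/3 + 9 + (-4 + 16)) + 200) - 470)**2 = (sqrt((-16/3 + 9 + 12) + 200) - 470)**2 = (sqrt(47/3 + 200) - 470)**2 = (sqrt(647/3) - 470)**2 = (sqrt(1941)/3 - 470)**2 = (-470 + sqrt(1941)/3)**2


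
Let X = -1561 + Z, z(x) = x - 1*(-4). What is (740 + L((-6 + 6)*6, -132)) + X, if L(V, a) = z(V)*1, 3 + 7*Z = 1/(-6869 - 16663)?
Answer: -134650105/164724 ≈ -817.43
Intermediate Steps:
z(x) = 4 + x (z(x) = x + 4 = 4 + x)
Z = -70597/164724 (Z = -3/7 + 1/(7*(-6869 - 16663)) = -3/7 + (⅐)/(-23532) = -3/7 + (⅐)*(-1/23532) = -3/7 - 1/164724 = -70597/164724 ≈ -0.42858)
L(V, a) = 4 + V (L(V, a) = (4 + V)*1 = 4 + V)
X = -257204761/164724 (X = -1561 - 70597/164724 = -257204761/164724 ≈ -1561.4)
(740 + L((-6 + 6)*6, -132)) + X = (740 + (4 + (-6 + 6)*6)) - 257204761/164724 = (740 + (4 + 0*6)) - 257204761/164724 = (740 + (4 + 0)) - 257204761/164724 = (740 + 4) - 257204761/164724 = 744 - 257204761/164724 = -134650105/164724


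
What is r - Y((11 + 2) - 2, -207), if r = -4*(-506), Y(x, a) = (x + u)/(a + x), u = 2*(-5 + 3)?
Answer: 56673/28 ≈ 2024.0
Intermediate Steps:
u = -4 (u = 2*(-2) = -4)
Y(x, a) = (-4 + x)/(a + x) (Y(x, a) = (x - 4)/(a + x) = (-4 + x)/(a + x))
r = 2024
r - Y((11 + 2) - 2, -207) = 2024 - (-4 + ((11 + 2) - 2))/(-207 + ((11 + 2) - 2)) = 2024 - (-4 + (13 - 2))/(-207 + (13 - 2)) = 2024 - (-4 + 11)/(-207 + 11) = 2024 - 7/(-196) = 2024 - (-1)*7/196 = 2024 - 1*(-1/28) = 2024 + 1/28 = 56673/28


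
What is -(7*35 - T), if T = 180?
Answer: -65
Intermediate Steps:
-(7*35 - T) = -(7*35 - 1*180) = -(245 - 180) = -1*65 = -65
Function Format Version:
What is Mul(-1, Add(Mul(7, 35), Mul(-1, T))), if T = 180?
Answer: -65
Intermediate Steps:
Mul(-1, Add(Mul(7, 35), Mul(-1, T))) = Mul(-1, Add(Mul(7, 35), Mul(-1, 180))) = Mul(-1, Add(245, -180)) = Mul(-1, 65) = -65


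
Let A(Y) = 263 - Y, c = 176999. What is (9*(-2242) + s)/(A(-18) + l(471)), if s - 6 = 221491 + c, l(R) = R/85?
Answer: 16078515/12178 ≈ 1320.3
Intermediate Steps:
l(R) = R/85 (l(R) = R*(1/85) = R/85)
s = 398496 (s = 6 + (221491 + 176999) = 6 + 398490 = 398496)
(9*(-2242) + s)/(A(-18) + l(471)) = (9*(-2242) + 398496)/((263 - 1*(-18)) + (1/85)*471) = (-20178 + 398496)/((263 + 18) + 471/85) = 378318/(281 + 471/85) = 378318/(24356/85) = 378318*(85/24356) = 16078515/12178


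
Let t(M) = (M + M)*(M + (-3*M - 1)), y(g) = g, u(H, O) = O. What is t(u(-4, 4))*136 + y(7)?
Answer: -9785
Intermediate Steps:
t(M) = 2*M*(-1 - 2*M) (t(M) = (2*M)*(M + (-1 - 3*M)) = (2*M)*(-1 - 2*M) = 2*M*(-1 - 2*M))
t(u(-4, 4))*136 + y(7) = -2*4*(1 + 2*4)*136 + 7 = -2*4*(1 + 8)*136 + 7 = -2*4*9*136 + 7 = -72*136 + 7 = -9792 + 7 = -9785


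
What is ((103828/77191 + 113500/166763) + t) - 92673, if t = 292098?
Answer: 2567144875875789/12872602733 ≈ 1.9943e+5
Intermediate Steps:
((103828/77191 + 113500/166763) + t) - 92673 = ((103828/77191 + 113500/166763) + 292098) - 92673 = (26075847264/12872602733 + 292098) - 92673 = 3760087588951098/12872602733 - 92673 = 2567144875875789/12872602733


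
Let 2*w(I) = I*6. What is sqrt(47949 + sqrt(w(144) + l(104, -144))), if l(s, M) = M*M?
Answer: sqrt(47949 + 84*sqrt(3)) ≈ 219.30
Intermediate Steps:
l(s, M) = M**2
w(I) = 3*I (w(I) = (I*6)/2 = (6*I)/2 = 3*I)
sqrt(47949 + sqrt(w(144) + l(104, -144))) = sqrt(47949 + sqrt(3*144 + (-144)**2)) = sqrt(47949 + sqrt(432 + 20736)) = sqrt(47949 + sqrt(21168)) = sqrt(47949 + 84*sqrt(3))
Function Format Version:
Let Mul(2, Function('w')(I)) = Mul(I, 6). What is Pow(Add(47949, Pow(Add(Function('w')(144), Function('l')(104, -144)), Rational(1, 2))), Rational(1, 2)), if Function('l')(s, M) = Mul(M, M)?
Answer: Pow(Add(47949, Mul(84, Pow(3, Rational(1, 2)))), Rational(1, 2)) ≈ 219.30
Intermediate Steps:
Function('l')(s, M) = Pow(M, 2)
Function('w')(I) = Mul(3, I) (Function('w')(I) = Mul(Rational(1, 2), Mul(I, 6)) = Mul(Rational(1, 2), Mul(6, I)) = Mul(3, I))
Pow(Add(47949, Pow(Add(Function('w')(144), Function('l')(104, -144)), Rational(1, 2))), Rational(1, 2)) = Pow(Add(47949, Pow(Add(Mul(3, 144), Pow(-144, 2)), Rational(1, 2))), Rational(1, 2)) = Pow(Add(47949, Pow(Add(432, 20736), Rational(1, 2))), Rational(1, 2)) = Pow(Add(47949, Pow(21168, Rational(1, 2))), Rational(1, 2)) = Pow(Add(47949, Mul(84, Pow(3, Rational(1, 2)))), Rational(1, 2))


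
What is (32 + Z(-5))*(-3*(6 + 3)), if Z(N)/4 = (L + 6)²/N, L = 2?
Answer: 2592/5 ≈ 518.40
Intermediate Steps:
Z(N) = 256/N (Z(N) = 4*((2 + 6)²/N) = 4*(8²/N) = 4*(64/N) = 256/N)
(32 + Z(-5))*(-3*(6 + 3)) = (32 + 256/(-5))*(-3*(6 + 3)) = (32 + 256*(-⅕))*(-3*9) = (32 - 256/5)*(-27) = -96/5*(-27) = 2592/5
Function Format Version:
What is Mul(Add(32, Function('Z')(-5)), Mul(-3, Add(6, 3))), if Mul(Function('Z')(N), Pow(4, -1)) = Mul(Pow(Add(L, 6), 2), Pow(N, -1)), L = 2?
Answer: Rational(2592, 5) ≈ 518.40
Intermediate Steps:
Function('Z')(N) = Mul(256, Pow(N, -1)) (Function('Z')(N) = Mul(4, Mul(Pow(Add(2, 6), 2), Pow(N, -1))) = Mul(4, Mul(Pow(8, 2), Pow(N, -1))) = Mul(4, Mul(64, Pow(N, -1))) = Mul(256, Pow(N, -1)))
Mul(Add(32, Function('Z')(-5)), Mul(-3, Add(6, 3))) = Mul(Add(32, Mul(256, Pow(-5, -1))), Mul(-3, Add(6, 3))) = Mul(Add(32, Mul(256, Rational(-1, 5))), Mul(-3, 9)) = Mul(Add(32, Rational(-256, 5)), -27) = Mul(Rational(-96, 5), -27) = Rational(2592, 5)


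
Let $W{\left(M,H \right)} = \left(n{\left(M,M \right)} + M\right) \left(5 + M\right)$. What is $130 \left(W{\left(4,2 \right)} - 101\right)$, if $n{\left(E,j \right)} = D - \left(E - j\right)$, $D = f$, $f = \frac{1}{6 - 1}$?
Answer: $-8216$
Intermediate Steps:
$f = \frac{1}{5} \approx 0.2$
$D = \frac{1}{5} \approx 0.2$
$n{\left(E,j \right)} = \frac{1}{5} + j - E$ ($n{\left(E,j \right)} = \frac{1}{5} - \left(E - j\right) = \frac{1}{5} + j - E$)
$W{\left(M,H \right)} = \left(5 + M\right) \left(\frac{1}{5} + M\right)$ ($W{\left(M,H \right)} = \left(\left(\frac{1}{5} + M - M\right) + M\right) \left(5 + M\right) = \left(\frac{1}{5} + M\right) \left(5 + M\right) = \left(5 + M\right) \left(\frac{1}{5} + M\right)$)
$130 \left(W{\left(4,2 \right)} - 101\right) = 130 \left(\left(1 + 4^{2} + \frac{26}{5} \cdot 4\right) - 101\right) = 130 \left(\left(1 + 16 + \frac{104}{5}\right) - 101\right) = 130 \left(\frac{189}{5} - 101\right) = 130 \left(- \frac{316}{5}\right) = -8216$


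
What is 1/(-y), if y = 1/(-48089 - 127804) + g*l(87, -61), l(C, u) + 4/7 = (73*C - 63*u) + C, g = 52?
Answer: -1231251/658204973861 ≈ -1.8706e-6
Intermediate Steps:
l(C, u) = -4/7 - 63*u + 74*C (l(C, u) = -4/7 + ((73*C - 63*u) + C) = -4/7 + ((-63*u + 73*C) + C) = -4/7 + (-63*u + 74*C) = -4/7 - 63*u + 74*C)
y = 658204973861/1231251 (y = 1/(-48089 - 127804) + 52*(-4/7 - 63*(-61) + 74*87) = 1/(-175893) + 52*(-4/7 + 3843 + 6438) = -1/175893 + 52*(71963/7) = -1/175893 + 3742076/7 = 658204973861/1231251 ≈ 5.3458e+5)
1/(-y) = 1/(-1*658204973861/1231251) = 1/(-658204973861/1231251) = -1231251/658204973861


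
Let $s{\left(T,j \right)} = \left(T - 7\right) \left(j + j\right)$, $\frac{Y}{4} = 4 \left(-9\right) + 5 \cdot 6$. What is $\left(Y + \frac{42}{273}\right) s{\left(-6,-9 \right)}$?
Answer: $-5580$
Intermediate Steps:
$Y = -24$ ($Y = 4 \left(4 \left(-9\right) + 5 \cdot 6\right) = 4 \left(-36 + 30\right) = 4 \left(-6\right) = -24$)
$s{\left(T,j \right)} = 2 j \left(-7 + T\right)$ ($s{\left(T,j \right)} = \left(-7 + T\right) 2 j = 2 j \left(-7 + T\right)$)
$\left(Y + \frac{42}{273}\right) s{\left(-6,-9 \right)} = \left(-24 + \frac{42}{273}\right) 2 \left(-9\right) \left(-7 - 6\right) = \left(-24 + 42 \cdot \frac{1}{273}\right) 2 \left(-9\right) \left(-13\right) = \left(-24 + \frac{2}{13}\right) 234 = \left(- \frac{310}{13}\right) 234 = -5580$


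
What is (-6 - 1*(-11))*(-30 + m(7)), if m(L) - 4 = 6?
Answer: -100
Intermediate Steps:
m(L) = 10 (m(L) = 4 + 6 = 10)
(-6 - 1*(-11))*(-30 + m(7)) = (-6 - 1*(-11))*(-30 + 10) = (-6 + 11)*(-20) = 5*(-20) = -100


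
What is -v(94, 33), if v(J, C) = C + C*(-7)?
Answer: 198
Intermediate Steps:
v(J, C) = -6*C (v(J, C) = C - 7*C = -6*C)
-v(94, 33) = -(-6)*33 = -1*(-198) = 198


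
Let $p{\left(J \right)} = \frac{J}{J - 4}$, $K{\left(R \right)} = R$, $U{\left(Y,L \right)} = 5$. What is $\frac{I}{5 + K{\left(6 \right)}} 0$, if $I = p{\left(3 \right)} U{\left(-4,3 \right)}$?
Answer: $0$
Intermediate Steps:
$p{\left(J \right)} = \frac{J}{-4 + J}$
$I = -15$ ($I = \frac{3}{-4 + 3} \cdot 5 = \frac{3}{-1} \cdot 5 = 3 \left(-1\right) 5 = \left(-3\right) 5 = -15$)
$\frac{I}{5 + K{\left(6 \right)}} 0 = \frac{1}{5 + 6} \left(-15\right) 0 = \frac{1}{11} \left(-15\right) 0 = \left(- \frac{15}{11}\right) 0 = 0$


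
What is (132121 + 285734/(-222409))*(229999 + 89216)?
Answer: 9380009479802325/222409 ≈ 4.2175e+10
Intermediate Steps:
(132121 + 285734/(-222409))*(229999 + 89216) = (132121 + 285734*(-1/222409))*319215 = (132121 - 285734/222409)*319215 = (29384613755/222409)*319215 = 9380009479802325/222409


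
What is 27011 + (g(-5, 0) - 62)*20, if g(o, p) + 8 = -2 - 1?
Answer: 25551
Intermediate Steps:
g(o, p) = -11 (g(o, p) = -8 + (-2 - 1) = -8 - 3 = -11)
27011 + (g(-5, 0) - 62)*20 = 27011 + (-11 - 62)*20 = 27011 - 73*20 = 27011 - 1460 = 25551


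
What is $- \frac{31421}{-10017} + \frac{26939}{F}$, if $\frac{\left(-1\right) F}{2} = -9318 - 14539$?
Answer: $\frac{1769069557}{477951138} \approx 3.7014$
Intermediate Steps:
$F = 47714$ ($F = - 2 \left(-9318 - 14539\right) = \left(-2\right) \left(-23857\right) = 47714$)
$- \frac{31421}{-10017} + \frac{26939}{F} = - \frac{31421}{-10017} + \frac{26939}{47714} = \left(-31421\right) \left(- \frac{1}{10017}\right) + 26939 \cdot \frac{1}{47714} = \frac{31421}{10017} + \frac{26939}{47714} = \frac{1769069557}{477951138}$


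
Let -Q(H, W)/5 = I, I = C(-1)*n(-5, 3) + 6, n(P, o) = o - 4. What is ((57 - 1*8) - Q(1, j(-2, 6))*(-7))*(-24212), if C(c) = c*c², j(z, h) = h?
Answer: 4745552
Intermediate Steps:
n(P, o) = -4 + o
C(c) = c³
I = 7 (I = (-1)³*(-4 + 3) + 6 = -1*(-1) + 6 = 1 + 6 = 7)
Q(H, W) = -35 (Q(H, W) = -5*7 = -35)
((57 - 1*8) - Q(1, j(-2, 6))*(-7))*(-24212) = ((57 - 1*8) - (-35)*(-7))*(-24212) = ((57 - 8) - 1*245)*(-24212) = (49 - 245)*(-24212) = -196*(-24212) = 4745552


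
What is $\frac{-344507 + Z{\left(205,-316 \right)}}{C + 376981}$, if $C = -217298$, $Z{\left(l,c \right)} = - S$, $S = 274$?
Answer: $- \frac{344781}{159683} \approx -2.1592$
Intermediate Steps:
$Z{\left(l,c \right)} = -274$ ($Z{\left(l,c \right)} = \left(-1\right) 274 = -274$)
$\frac{-344507 + Z{\left(205,-316 \right)}}{C + 376981} = \frac{-344507 - 274}{-217298 + 376981} = - \frac{344781}{159683}$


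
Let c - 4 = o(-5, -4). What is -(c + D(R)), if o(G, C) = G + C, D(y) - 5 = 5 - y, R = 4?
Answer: -1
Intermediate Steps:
D(y) = 10 - y (D(y) = 5 + (5 - y) = 10 - y)
o(G, C) = C + G
c = -5 (c = 4 + (-4 - 5) = 4 - 9 = -5)
-(c + D(R)) = -(-5 + (10 - 1*4)) = -(-5 + (10 - 4)) = -(-5 + 6) = -1*1 = -1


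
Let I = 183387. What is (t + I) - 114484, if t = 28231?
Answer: 97134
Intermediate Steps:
(t + I) - 114484 = (28231 + 183387) - 114484 = 211618 - 114484 = 97134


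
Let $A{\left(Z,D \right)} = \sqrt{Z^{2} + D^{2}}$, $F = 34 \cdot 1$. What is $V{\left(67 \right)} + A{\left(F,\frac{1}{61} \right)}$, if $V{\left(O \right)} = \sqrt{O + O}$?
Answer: $\sqrt{134} + \frac{\sqrt{4301477}}{61} \approx 45.576$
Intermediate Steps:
$F = 34$
$A{\left(Z,D \right)} = \sqrt{D^{2} + Z^{2}}$
$V{\left(O \right)} = \sqrt{2} \sqrt{O}$ ($V{\left(O \right)} = \sqrt{2 O} = \sqrt{2} \sqrt{O}$)
$V{\left(67 \right)} + A{\left(F,\frac{1}{61} \right)} = \sqrt{2} \sqrt{67} + \sqrt{\left(\frac{1}{61}\right)^{2} + 34^{2}} = \sqrt{134} + \sqrt{\left(\frac{1}{61}\right)^{2} + 1156} = \sqrt{134} + \sqrt{\frac{1}{3721} + 1156} = \sqrt{134} + \sqrt{\frac{4301477}{3721}} = \sqrt{134} + \frac{\sqrt{4301477}}{61}$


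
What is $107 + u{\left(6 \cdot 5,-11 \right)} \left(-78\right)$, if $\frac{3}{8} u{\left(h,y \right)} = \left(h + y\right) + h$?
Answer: $-10085$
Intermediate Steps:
$u{\left(h,y \right)} = \frac{8 y}{3} + \frac{16 h}{3}$ ($u{\left(h,y \right)} = \frac{8 \left(\left(h + y\right) + h\right)}{3} = \frac{8 \left(y + 2 h\right)}{3} = \frac{8 y}{3} + \frac{16 h}{3}$)
$107 + u{\left(6 \cdot 5,-11 \right)} \left(-78\right) = 107 + \left(\frac{8}{3} \left(-11\right) + \frac{16 \cdot 6 \cdot 5}{3}\right) \left(-78\right) = 107 + \left(- \frac{88}{3} + \frac{16}{3} \cdot 30\right) \left(-78\right) = 107 + \left(- \frac{88}{3} + 160\right) \left(-78\right) = 107 + \frac{392}{3} \left(-78\right) = 107 - 10192 = -10085$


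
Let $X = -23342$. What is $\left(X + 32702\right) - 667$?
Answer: $8693$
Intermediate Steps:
$\left(X + 32702\right) - 667 = \left(-23342 + 32702\right) - 667 = 9360 - 667 = 8693$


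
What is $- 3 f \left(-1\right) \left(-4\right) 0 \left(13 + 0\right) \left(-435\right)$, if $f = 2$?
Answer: $0$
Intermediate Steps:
$- 3 f \left(-1\right) \left(-4\right) 0 \left(13 + 0\right) \left(-435\right) = \left(-3\right) 2 \left(-1\right) \left(-4\right) 0 \left(13 + 0\right) \left(-435\right) = - 6 \cdot 4 \cdot 0 \cdot 13 \left(-435\right) = \left(-6\right) 0 \cdot 13 \left(-435\right) = 0 \cdot 13 \left(-435\right) = 0 \left(-435\right) = 0$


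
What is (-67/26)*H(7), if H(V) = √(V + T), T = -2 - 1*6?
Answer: -67*I/26 ≈ -2.5769*I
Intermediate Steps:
T = -8 (T = -2 - 6 = -8)
H(V) = √(-8 + V) (H(V) = √(V - 8) = √(-8 + V))
(-67/26)*H(7) = (-67/26)*√(-8 + 7) = (-67*1/26)*√(-1) = -67*I/26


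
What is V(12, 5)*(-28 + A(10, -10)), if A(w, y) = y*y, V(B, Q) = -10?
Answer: -720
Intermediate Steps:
A(w, y) = y²
V(12, 5)*(-28 + A(10, -10)) = -10*(-28 + (-10)²) = -10*(-28 + 100) = -10*72 = -720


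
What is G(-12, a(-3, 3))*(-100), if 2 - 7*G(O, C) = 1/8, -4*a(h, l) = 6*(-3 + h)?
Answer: -375/14 ≈ -26.786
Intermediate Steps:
a(h, l) = 9/2 - 3*h/2 (a(h, l) = -3*(-3 + h)/2 = -(-18 + 6*h)/4 = 9/2 - 3*h/2)
G(O, C) = 15/56 (G(O, C) = 2/7 - ⅐/8 = 2/7 - ⅐*⅛ = 2/7 - 1/56 = 15/56)
G(-12, a(-3, 3))*(-100) = (15/56)*(-100) = -375/14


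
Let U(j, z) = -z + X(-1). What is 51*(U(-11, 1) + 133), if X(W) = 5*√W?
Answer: 6732 + 255*I ≈ 6732.0 + 255.0*I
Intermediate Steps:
U(j, z) = -z + 5*I (U(j, z) = -z + 5*√(-1) = -z + 5*I)
51*(U(-11, 1) + 133) = 51*((-1*1 + 5*I) + 133) = 51*((-1 + 5*I) + 133) = 51*(132 + 5*I) = 6732 + 255*I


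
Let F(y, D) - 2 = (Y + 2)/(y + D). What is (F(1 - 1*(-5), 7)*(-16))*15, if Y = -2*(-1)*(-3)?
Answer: -5280/13 ≈ -406.15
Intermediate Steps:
Y = -6 (Y = 2*(-3) = -6)
F(y, D) = 2 - 4/(D + y) (F(y, D) = 2 + (-6 + 2)/(y + D) = 2 - 4/(D + y))
(F(1 - 1*(-5), 7)*(-16))*15 = ((2*(-2 + 7 + (1 - 1*(-5)))/(7 + (1 - 1*(-5))))*(-16))*15 = ((2*(-2 + 7 + (1 + 5))/(7 + (1 + 5)))*(-16))*15 = ((2*(-2 + 7 + 6)/(7 + 6))*(-16))*15 = ((2*11/13)*(-16))*15 = ((2*(1/13)*11)*(-16))*15 = ((22/13)*(-16))*15 = -352/13*15 = -5280/13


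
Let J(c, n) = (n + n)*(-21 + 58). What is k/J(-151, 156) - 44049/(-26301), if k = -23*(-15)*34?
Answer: 45389577/16867708 ≈ 2.6909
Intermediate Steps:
J(c, n) = 74*n (J(c, n) = (2*n)*37 = 74*n)
k = 11730 (k = 345*34 = 11730)
k/J(-151, 156) - 44049/(-26301) = 11730/((74*156)) - 44049/(-26301) = 11730/11544 - 44049*(-1/26301) = 11730*(1/11544) + 14683/8767 = 1955/1924 + 14683/8767 = 45389577/16867708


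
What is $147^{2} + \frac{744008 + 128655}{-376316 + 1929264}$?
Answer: $\frac{33558525995}{1552948} \approx 21610.0$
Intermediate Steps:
$147^{2} + \frac{744008 + 128655}{-376316 + 1929264} = 21609 + \frac{872663}{1552948} = \frac{33558525995}{1552948}$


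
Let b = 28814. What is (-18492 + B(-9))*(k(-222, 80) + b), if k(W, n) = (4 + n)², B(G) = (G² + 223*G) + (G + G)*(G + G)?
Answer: -720771780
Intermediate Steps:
B(G) = 5*G² + 223*G (B(G) = (G² + 223*G) + (2*G)*(2*G) = (G² + 223*G) + 4*G² = 5*G² + 223*G)
(-18492 + B(-9))*(k(-222, 80) + b) = (-18492 - 9*(223 + 5*(-9)))*((4 + 80)² + 28814) = (-18492 - 9*(223 - 45))*(84² + 28814) = (-18492 - 9*178)*(7056 + 28814) = (-18492 - 1602)*35870 = -20094*35870 = -720771780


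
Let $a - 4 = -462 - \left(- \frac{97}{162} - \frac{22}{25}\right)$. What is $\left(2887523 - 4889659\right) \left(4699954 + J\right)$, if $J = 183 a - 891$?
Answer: $- \frac{6237606135179572}{675} \approx -9.2409 \cdot 10^{12}$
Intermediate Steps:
$a = - \frac{1848911}{4050}$ ($a = 4 - \frac{1865111}{4050} = - \frac{1848911}{4050} \approx -456.52$)
$J = - \frac{113986421}{1350}$ ($J = 183 \left(- \frac{1848911}{4050}\right) - 891 = - \frac{112783571}{1350} - 891 = - \frac{113986421}{1350} \approx -84434.0$)
$\left(2887523 - 4889659\right) \left(4699954 + J\right) = \left(2887523 - 4889659\right) \left(4699954 - \frac{113986421}{1350}\right) = \left(-2002136\right) \frac{6230951479}{1350} = - \frac{6237606135179572}{675}$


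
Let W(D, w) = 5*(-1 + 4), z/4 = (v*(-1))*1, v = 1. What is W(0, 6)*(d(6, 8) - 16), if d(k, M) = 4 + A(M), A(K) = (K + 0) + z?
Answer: -120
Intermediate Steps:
z = -4 (z = 4*((1*(-1))*1) = 4*(-1*1) = 4*(-1) = -4)
A(K) = -4 + K (A(K) = (K + 0) - 4 = K - 4 = -4 + K)
W(D, w) = 15 (W(D, w) = 5*3 = 15)
d(k, M) = M (d(k, M) = 4 + (-4 + M) = M)
W(0, 6)*(d(6, 8) - 16) = 15*(8 - 16) = 15*(-8) = -120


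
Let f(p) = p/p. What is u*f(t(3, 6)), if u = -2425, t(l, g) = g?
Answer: -2425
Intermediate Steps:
f(p) = 1
u*f(t(3, 6)) = -2425*1 = -2425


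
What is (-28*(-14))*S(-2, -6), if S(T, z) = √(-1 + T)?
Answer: 392*I*√3 ≈ 678.96*I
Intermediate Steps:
(-28*(-14))*S(-2, -6) = (-28*(-14))*√(-1 - 2) = 392*√(-3) = 392*(I*√3) = 392*I*√3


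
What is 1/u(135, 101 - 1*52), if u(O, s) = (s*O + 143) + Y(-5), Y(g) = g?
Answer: 1/6753 ≈ 0.00014808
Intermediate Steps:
u(O, s) = 138 + O*s (u(O, s) = (s*O + 143) - 5 = (O*s + 143) - 5 = (143 + O*s) - 5 = 138 + O*s)
1/u(135, 101 - 1*52) = 1/(138 + 135*(101 - 1*52)) = 1/(138 + 135*(101 - 52)) = 1/(138 + 135*49) = 1/(138 + 6615) = 1/6753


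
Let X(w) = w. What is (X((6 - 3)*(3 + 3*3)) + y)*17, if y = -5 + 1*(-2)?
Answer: 493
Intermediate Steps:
y = -7 (y = -5 - 2 = -7)
(X((6 - 3)*(3 + 3*3)) + y)*17 = ((6 - 3)*(3 + 3*3) - 7)*17 = (3*(3 + 9) - 7)*17 = (3*12 - 7)*17 = (36 - 7)*17 = 29*17 = 493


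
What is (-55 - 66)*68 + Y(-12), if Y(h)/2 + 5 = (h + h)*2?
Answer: -8334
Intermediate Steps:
Y(h) = -10 + 8*h (Y(h) = -10 + 2*((h + h)*2) = -10 + 2*((2*h)*2) = -10 + 2*(4*h) = -10 + 8*h)
(-55 - 66)*68 + Y(-12) = (-55 - 66)*68 + (-10 + 8*(-12)) = -121*68 + (-10 - 96) = -8228 - 106 = -8334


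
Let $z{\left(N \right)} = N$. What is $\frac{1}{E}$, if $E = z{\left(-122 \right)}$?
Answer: $- \frac{1}{122} \approx -0.0081967$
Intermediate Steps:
$E = -122$
$\frac{1}{E} = \frac{1}{-122} = - \frac{1}{122}$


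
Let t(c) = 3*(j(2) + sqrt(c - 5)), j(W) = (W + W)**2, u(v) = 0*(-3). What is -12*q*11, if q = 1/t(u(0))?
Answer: -704/261 + 44*I*sqrt(5)/261 ≈ -2.6973 + 0.37696*I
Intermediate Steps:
u(v) = 0
j(W) = 4*W**2 (j(W) = (2*W)**2 = 4*W**2)
t(c) = 48 + 3*sqrt(-5 + c) (t(c) = 3*(4*2**2 + sqrt(c - 5)) = 3*(4*4 + sqrt(-5 + c)) = 3*(16 + sqrt(-5 + c)) = 48 + 3*sqrt(-5 + c))
q = 1/(48 + 3*I*sqrt(5)) (q = 1/(48 + 3*sqrt(-5 + 0)) = 1/(48 + 3*sqrt(-5)) = 1/(48 + 3*(I*sqrt(5))) = 1/(48 + 3*I*sqrt(5)) ≈ 0.020434 - 0.0028558*I)
-12*q*11 = -12*(16/783 - I*sqrt(5)/783)*11 = (-64/261 + 4*I*sqrt(5)/261)*11 = -704/261 + 44*I*sqrt(5)/261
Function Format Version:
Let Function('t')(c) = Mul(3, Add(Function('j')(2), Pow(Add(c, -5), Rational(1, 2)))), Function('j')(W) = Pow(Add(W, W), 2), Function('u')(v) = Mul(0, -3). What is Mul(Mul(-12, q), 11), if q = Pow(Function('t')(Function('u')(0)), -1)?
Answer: Add(Rational(-704, 261), Mul(Rational(44, 261), I, Pow(5, Rational(1, 2)))) ≈ Add(-2.6973, Mul(0.37696, I))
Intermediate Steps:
Function('u')(v) = 0
Function('j')(W) = Mul(4, Pow(W, 2)) (Function('j')(W) = Pow(Mul(2, W), 2) = Mul(4, Pow(W, 2)))
Function('t')(c) = Add(48, Mul(3, Pow(Add(-5, c), Rational(1, 2)))) (Function('t')(c) = Mul(3, Add(Mul(4, Pow(2, 2)), Pow(Add(c, -5), Rational(1, 2)))) = Mul(3, Add(Mul(4, 4), Pow(Add(-5, c), Rational(1, 2)))) = Mul(3, Add(16, Pow(Add(-5, c), Rational(1, 2)))) = Add(48, Mul(3, Pow(Add(-5, c), Rational(1, 2)))))
q = Pow(Add(48, Mul(3, I, Pow(5, Rational(1, 2)))), -1) (q = Pow(Add(48, Mul(3, Pow(Add(-5, 0), Rational(1, 2)))), -1) = Pow(Add(48, Mul(3, Pow(-5, Rational(1, 2)))), -1) = Pow(Add(48, Mul(3, Mul(I, Pow(5, Rational(1, 2))))), -1) = Pow(Add(48, Mul(3, I, Pow(5, Rational(1, 2)))), -1) ≈ Add(0.020434, Mul(-0.0028558, I)))
Mul(Mul(-12, q), 11) = Mul(Mul(-12, Add(Rational(16, 783), Mul(Rational(-1, 783), I, Pow(5, Rational(1, 2))))), 11) = Mul(Add(Rational(-64, 261), Mul(Rational(4, 261), I, Pow(5, Rational(1, 2)))), 11) = Add(Rational(-704, 261), Mul(Rational(44, 261), I, Pow(5, Rational(1, 2))))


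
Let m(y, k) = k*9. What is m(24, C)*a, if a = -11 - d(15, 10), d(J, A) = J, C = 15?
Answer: -3510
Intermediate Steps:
m(y, k) = 9*k
a = -26 (a = -11 - 1*15 = -11 - 15 = -26)
m(24, C)*a = (9*15)*(-26) = 135*(-26) = -3510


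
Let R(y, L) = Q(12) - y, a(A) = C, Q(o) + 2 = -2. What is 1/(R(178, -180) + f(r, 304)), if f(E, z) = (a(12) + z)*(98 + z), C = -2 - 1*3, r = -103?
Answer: 1/120016 ≈ 8.3322e-6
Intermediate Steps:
Q(o) = -4 (Q(o) = -2 - 2 = -4)
C = -5 (C = -2 - 3 = -5)
a(A) = -5
f(E, z) = (-5 + z)*(98 + z)
R(y, L) = -4 - y
1/(R(178, -180) + f(r, 304)) = 1/((-4 - 1*178) + (-490 + 304**2 + 93*304)) = 1/((-4 - 178) + (-490 + 92416 + 28272)) = 1/(-182 + 120198) = 1/120016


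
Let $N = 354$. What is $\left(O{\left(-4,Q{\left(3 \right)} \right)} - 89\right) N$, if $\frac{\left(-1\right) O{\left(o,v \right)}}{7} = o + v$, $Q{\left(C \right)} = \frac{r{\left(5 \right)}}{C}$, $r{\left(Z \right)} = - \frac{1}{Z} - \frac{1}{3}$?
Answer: $- \frac{317302}{15} \approx -21153.0$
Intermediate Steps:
$r{\left(Z \right)} = - \frac{1}{3} - \frac{1}{Z}$ ($r{\left(Z \right)} = - \frac{1}{Z} - \frac{1}{3} = - \frac{1}{3} - \frac{1}{Z}$)
$Q{\left(C \right)} = - \frac{8}{15 C}$ ($Q{\left(C \right)} = \frac{\frac{1}{3} \cdot \frac{1}{5} \left(-3 - 5\right)}{C} = \frac{\frac{1}{3} \cdot \frac{1}{5} \left(-8\right)}{C} = - \frac{8}{15 C}$)
$O{\left(o,v \right)} = - 7 o - 7 v$ ($O{\left(o,v \right)} = - 7 \left(o + v\right) = - 7 o - 7 v$)
$\left(O{\left(-4,Q{\left(3 \right)} \right)} - 89\right) N = \left(\left(\left(-7\right) \left(-4\right) - 7 \left(- \frac{8}{15 \cdot 3}\right)\right) - 89\right) 354 = \left(\left(28 - 7 \left(\left(- \frac{8}{15}\right) \frac{1}{3}\right)\right) - 89\right) 354 = \left(\left(28 - - \frac{56}{45}\right) - 89\right) 354 = \left(\left(28 + \frac{56}{45}\right) - 89\right) 354 = \left(\frac{1316}{45} - 89\right) 354 = \left(- \frac{2689}{45}\right) 354 = - \frac{317302}{15}$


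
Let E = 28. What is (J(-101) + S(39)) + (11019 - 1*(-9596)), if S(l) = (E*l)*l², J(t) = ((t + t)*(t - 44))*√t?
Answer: 1681547 + 29290*I*√101 ≈ 1.6815e+6 + 2.9436e+5*I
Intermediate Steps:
J(t) = 2*t^(3/2)*(-44 + t) (J(t) = ((2*t)*(-44 + t))*√t = (2*t*(-44 + t))*√t = 2*t^(3/2)*(-44 + t))
S(l) = 28*l³ (S(l) = (28*l)*l² = 28*l³)
(J(-101) + S(39)) + (11019 - 1*(-9596)) = (2*(-101)^(3/2)*(-44 - 101) + 28*39³) + (11019 - 1*(-9596)) = (2*(-101*I*√101)*(-145) + 28*59319) + (11019 + 9596) = (29290*I*√101 + 1660932) + 20615 = (1660932 + 29290*I*√101) + 20615 = 1681547 + 29290*I*√101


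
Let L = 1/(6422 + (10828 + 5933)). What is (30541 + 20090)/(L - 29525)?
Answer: -55894213/32594194 ≈ -1.7149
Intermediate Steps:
L = 1/23183 (L = 1/(6422 + 16761) = 1/23183 ≈ 4.3135e-5)
(30541 + 20090)/(L - 29525) = (30541 + 20090)/(1/23183 - 29525) = 50631/(-684478074/23183) = 50631*(-23183/684478074) = -55894213/32594194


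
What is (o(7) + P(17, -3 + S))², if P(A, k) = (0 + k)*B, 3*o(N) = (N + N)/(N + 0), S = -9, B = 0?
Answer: 4/9 ≈ 0.44444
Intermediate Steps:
o(N) = ⅔ (o(N) = ((N + N)/(N + 0))/3 = ((2*N)/N)/3 = (⅓)*2 = ⅔)
P(A, k) = 0 (P(A, k) = (0 + k)*0 = k*0 = 0)
(o(7) + P(17, -3 + S))² = (⅔ + 0)² = (⅔)² = 4/9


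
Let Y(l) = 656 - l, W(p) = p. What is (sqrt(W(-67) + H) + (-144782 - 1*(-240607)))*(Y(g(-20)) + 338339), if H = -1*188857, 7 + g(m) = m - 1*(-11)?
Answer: 32485729075 + 678022*I*sqrt(47231) ≈ 3.2486e+10 + 1.4735e+8*I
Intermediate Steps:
g(m) = 4 + m (g(m) = -7 + (m - 1*(-11)) = -7 + (m + 11) = -7 + (11 + m) = 4 + m)
H = -188857
(sqrt(W(-67) + H) + (-144782 - 1*(-240607)))*(Y(g(-20)) + 338339) = (sqrt(-67 - 188857) + (-144782 - 1*(-240607)))*((656 - (4 - 20)) + 338339) = (sqrt(-188924) + (-144782 + 240607))*((656 - 1*(-16)) + 338339) = (2*I*sqrt(47231) + 95825)*((656 + 16) + 338339) = (95825 + 2*I*sqrt(47231))*(672 + 338339) = (95825 + 2*I*sqrt(47231))*339011 = 32485729075 + 678022*I*sqrt(47231)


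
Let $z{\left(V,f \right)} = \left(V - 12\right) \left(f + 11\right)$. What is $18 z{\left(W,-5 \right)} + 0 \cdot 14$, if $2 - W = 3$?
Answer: $-1404$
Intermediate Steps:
$W = -1$ ($W = 2 - 3 = -1$)
$z{\left(V,f \right)} = \left(-12 + V\right) \left(11 + f\right)$
$18 z{\left(W,-5 \right)} + 0 \cdot 14 = 18 \left(-132 - -60 + 11 \left(-1\right) - -5\right) + 0 \cdot 14 = 18 \left(-132 + 60 - 11 + 5\right) + 0 = 18 \left(-78\right) + 0 = -1404 + 0 = -1404$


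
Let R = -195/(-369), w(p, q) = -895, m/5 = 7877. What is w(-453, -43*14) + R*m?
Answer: 2449940/123 ≈ 19918.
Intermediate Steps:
m = 39385 (m = 5*7877 = 39385)
R = 65/123 (R = -195*(-1/369) = 65/123 ≈ 0.52846)
w(-453, -43*14) + R*m = -895 + (65/123)*39385 = -895 + 2560025/123 = 2449940/123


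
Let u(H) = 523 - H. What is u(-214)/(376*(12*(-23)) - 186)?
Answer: -737/103962 ≈ -0.0070891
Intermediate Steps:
u(-214)/(376*(12*(-23)) - 186) = (523 - 1*(-214))/(376*(12*(-23)) - 186) = (523 + 214)/(376*(-276) - 186) = 737/(-103776 - 186) = 737/(-103962) = 737*(-1/103962) = -737/103962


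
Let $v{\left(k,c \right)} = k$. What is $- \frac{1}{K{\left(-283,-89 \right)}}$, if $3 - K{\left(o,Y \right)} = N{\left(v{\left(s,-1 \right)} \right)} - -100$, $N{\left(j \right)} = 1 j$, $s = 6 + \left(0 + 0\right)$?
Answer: $\frac{1}{103} \approx 0.0097087$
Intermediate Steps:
$s = 6$ ($s = 6 + 0 = 6$)
$N{\left(j \right)} = j$
$K{\left(o,Y \right)} = -103$ ($K{\left(o,Y \right)} = 3 - \left(6 - -100\right) = 3 - \left(6 + 100\right) = 3 - 106 = -103$)
$- \frac{1}{K{\left(-283,-89 \right)}} = - \frac{1}{-103} = \left(-1\right) \left(- \frac{1}{103}\right) = \frac{1}{103}$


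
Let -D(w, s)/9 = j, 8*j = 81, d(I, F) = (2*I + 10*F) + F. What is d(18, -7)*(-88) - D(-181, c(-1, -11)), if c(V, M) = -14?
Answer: 29593/8 ≈ 3699.1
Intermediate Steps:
d(I, F) = 2*I + 11*F
j = 81/8 (j = (1/8)*81 = 81/8 ≈ 10.125)
D(w, s) = -729/8 (D(w, s) = -9*81/8 = -729/8)
d(18, -7)*(-88) - D(-181, c(-1, -11)) = (2*18 + 11*(-7))*(-88) - 1*(-729/8) = (36 - 77)*(-88) + 729/8 = -41*(-88) + 729/8 = 3608 + 729/8 = 29593/8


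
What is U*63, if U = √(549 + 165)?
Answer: 63*√714 ≈ 1683.4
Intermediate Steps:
U = √714 ≈ 26.721
U*63 = √714*63 = 63*√714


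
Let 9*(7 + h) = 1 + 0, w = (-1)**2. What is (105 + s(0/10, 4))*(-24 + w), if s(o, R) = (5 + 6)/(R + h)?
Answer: -60513/26 ≈ -2327.4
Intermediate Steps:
w = 1
h = -62/9 (h = -7 + (1 + 0)/9 = -7 + (1/9)*1 = -7 + 1/9 = -62/9 ≈ -6.8889)
s(o, R) = 11/(-62/9 + R) (s(o, R) = (5 + 6)/(R - 62/9) = 11/(-62/9 + R))
(105 + s(0/10, 4))*(-24 + w) = (105 + 99/(-62 + 9*4))*(-24 + 1) = (105 + 99/(-62 + 36))*(-23) = (105 + 99/(-26))*(-23) = (105 + 99*(-1/26))*(-23) = (105 - 99/26)*(-23) = (2631/26)*(-23) = -60513/26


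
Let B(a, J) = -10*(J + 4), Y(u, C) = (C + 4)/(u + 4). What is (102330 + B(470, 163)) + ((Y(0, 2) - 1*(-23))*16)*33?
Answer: 113596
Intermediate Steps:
Y(u, C) = (4 + C)/(4 + u)
B(a, J) = -40 - 10*J (B(a, J) = -10*(4 + J) = -40 - 10*J)
(102330 + B(470, 163)) + ((Y(0, 2) - 1*(-23))*16)*33 = (102330 + (-40 - 10*163)) + (((4 + 2)/(4 + 0) - 1*(-23))*16)*33 = (102330 + (-40 - 1630)) + ((6/4 + 23)*16)*33 = (102330 - 1670) + (((1/4)*6 + 23)*16)*33 = 100660 + ((3/2 + 23)*16)*33 = 100660 + ((49/2)*16)*33 = 100660 + 392*33 = 100660 + 12936 = 113596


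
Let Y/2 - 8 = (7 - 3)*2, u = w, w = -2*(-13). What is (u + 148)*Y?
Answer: 5568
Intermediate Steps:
w = 26
u = 26
Y = 32 (Y = 16 + 2*((7 - 3)*2) = 16 + 2*(4*2) = 16 + 2*8 = 16 + 16 = 32)
(u + 148)*Y = (26 + 148)*32 = 174*32 = 5568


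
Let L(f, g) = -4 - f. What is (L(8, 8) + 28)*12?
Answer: 192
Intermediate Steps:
(L(8, 8) + 28)*12 = ((-4 - 1*8) + 28)*12 = ((-4 - 8) + 28)*12 = (-12 + 28)*12 = 16*12 = 192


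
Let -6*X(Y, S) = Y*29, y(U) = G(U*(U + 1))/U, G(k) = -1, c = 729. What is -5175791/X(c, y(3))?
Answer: 10351582/7047 ≈ 1468.9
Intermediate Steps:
y(U) = -1/U
X(Y, S) = -29*Y/6 (X(Y, S) = -Y*29/6 = -29*Y/6)
-5175791/X(c, y(3)) = -5175791/((-29/6*729)) = -5175791/(-7047/2) = -5175791*(-2/7047) = 10351582/7047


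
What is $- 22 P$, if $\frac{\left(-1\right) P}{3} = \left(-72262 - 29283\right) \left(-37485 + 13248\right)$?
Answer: $162435646890$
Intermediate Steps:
$P = -7383438495$ ($P = - 3 \left(-72262 - 29283\right) \left(-37485 + 13248\right) = - 3 \left(\left(-101545\right) \left(-24237\right)\right) = \left(-3\right) 2461146165 = -7383438495$)
$- 22 P = \left(-22\right) \left(-7383438495\right) = 162435646890$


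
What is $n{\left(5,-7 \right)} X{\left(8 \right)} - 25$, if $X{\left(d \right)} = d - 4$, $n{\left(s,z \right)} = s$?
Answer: $-5$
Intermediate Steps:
$X{\left(d \right)} = -4 + d$ ($X{\left(d \right)} = d - 4 = -4 + d$)
$n{\left(5,-7 \right)} X{\left(8 \right)} - 25 = 5 \left(-4 + 8\right) - 25 = 5 \cdot 4 - 25 = 20 - 25 = -5$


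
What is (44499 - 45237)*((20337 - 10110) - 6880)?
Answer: -2470086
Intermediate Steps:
(44499 - 45237)*((20337 - 10110) - 6880) = -738*(10227 - 6880) = -738*3347 = -2470086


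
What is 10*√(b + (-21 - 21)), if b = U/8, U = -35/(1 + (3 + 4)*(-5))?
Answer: 5*I*√193613/34 ≈ 64.708*I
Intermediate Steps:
U = 35/34 (U = -35/(1 + 7*(-5)) = -35/(1 - 35) = -35/(-34) = -35*(-1/34) = 35/34 ≈ 1.0294)
b = 35/272 (b = (35/34)/8 = (35/34)*(⅛) = 35/272 ≈ 0.12868)
10*√(b + (-21 - 21)) = 10*√(35/272 + (-21 - 21)) = 10*√(35/272 - 42) = 10*√(-11389/272) = 10*(I*√193613/68) = 5*I*√193613/34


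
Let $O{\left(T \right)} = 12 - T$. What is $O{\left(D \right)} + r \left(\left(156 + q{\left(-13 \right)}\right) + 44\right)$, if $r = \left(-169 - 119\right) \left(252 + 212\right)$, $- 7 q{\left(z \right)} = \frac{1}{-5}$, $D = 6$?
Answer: $- \frac{935557422}{35} \approx -2.673 \cdot 10^{7}$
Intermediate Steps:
$q{\left(z \right)} = \frac{1}{35}$ ($q{\left(z \right)} = - \frac{1}{7 \left(-5\right)} = \left(- \frac{1}{7}\right) \left(- \frac{1}{5}\right) = \frac{1}{35}$)
$r = -133632$ ($r = \left(-288\right) 464 = -133632$)
$O{\left(D \right)} + r \left(\left(156 + q{\left(-13 \right)}\right) + 44\right) = \left(12 - 6\right) - 133632 \left(\left(156 + \frac{1}{35}\right) + 44\right) = \left(12 - 6\right) - 133632 \left(\frac{5461}{35} + 44\right) = 6 - \frac{935557632}{35} = - \frac{935557422}{35}$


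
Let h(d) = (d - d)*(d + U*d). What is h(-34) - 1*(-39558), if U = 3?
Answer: 39558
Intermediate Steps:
h(d) = 0 (h(d) = (d - d)*(d + 3*d) = 0*(4*d) = 0)
h(-34) - 1*(-39558) = 0 - 1*(-39558) = 0 + 39558 = 39558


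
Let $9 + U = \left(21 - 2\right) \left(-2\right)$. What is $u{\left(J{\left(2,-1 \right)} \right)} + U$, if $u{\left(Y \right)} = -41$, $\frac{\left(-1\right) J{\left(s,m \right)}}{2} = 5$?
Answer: $-88$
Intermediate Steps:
$U = -47$ ($U = -9 + \left(21 - 2\right) \left(-2\right) = -9 + 19 \left(-2\right) = -9 - 38 = -47$)
$J{\left(s,m \right)} = -10$ ($J{\left(s,m \right)} = \left(-2\right) 5 = -10$)
$u{\left(J{\left(2,-1 \right)} \right)} + U = -41 - 47 = -88$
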